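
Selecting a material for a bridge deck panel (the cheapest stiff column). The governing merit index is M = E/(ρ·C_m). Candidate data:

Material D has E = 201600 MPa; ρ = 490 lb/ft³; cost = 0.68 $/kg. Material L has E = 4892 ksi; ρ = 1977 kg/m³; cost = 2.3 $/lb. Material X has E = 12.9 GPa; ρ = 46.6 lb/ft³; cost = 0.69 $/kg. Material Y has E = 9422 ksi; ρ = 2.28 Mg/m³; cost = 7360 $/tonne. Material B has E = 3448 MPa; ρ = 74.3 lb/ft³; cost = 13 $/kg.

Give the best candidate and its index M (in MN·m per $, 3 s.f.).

In SI units:
  material D: E = 201.6 GPa, ρ = 7849 kg/m³, cost = 0.6800 $/kg
  material L: E = 33.73 GPa, ρ = 1977 kg/m³, cost = 5.071 $/kg
  material X: E = 12.90 GPa, ρ = 746.5 kg/m³, cost = 0.6900 $/kg
  material Y: E = 64.96 GPa, ρ = 2280 kg/m³, cost = 7.360 $/kg
  material B: E = 3.448 GPa, ρ = 1190 kg/m³, cost = 13.00 $/kg
  material D: M = 37.8 MN·m per $
  material X: M = 25.0 MN·m per $
  material Y: M = 3.87 MN·m per $
  material L: M = 3.36 MN·m per $
  material B: M = 0.223 MN·m per $
Material D ranks first.

material D, M = 37.8 MN·m per $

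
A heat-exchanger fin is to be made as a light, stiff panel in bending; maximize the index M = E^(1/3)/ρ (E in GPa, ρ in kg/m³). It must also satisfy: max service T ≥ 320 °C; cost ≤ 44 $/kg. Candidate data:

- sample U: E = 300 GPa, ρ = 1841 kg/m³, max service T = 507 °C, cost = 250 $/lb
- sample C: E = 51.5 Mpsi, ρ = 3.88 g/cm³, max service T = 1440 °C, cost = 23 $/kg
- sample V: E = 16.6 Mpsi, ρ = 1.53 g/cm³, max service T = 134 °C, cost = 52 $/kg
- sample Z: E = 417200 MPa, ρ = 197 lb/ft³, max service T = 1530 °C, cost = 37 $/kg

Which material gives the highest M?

Screen on constraints: max service T ≥ 320 °C; cost ≤ 44 $/kg. Survivors: sample C, sample Z.
Putting every candidate on a common basis:
  sample C: E = 355.1 GPa, ρ = 3880 kg/m³
  sample Z: E = 417.2 GPa, ρ = 3156 kg/m³
  sample Z: M = 2.37×10⁻³
  sample C: M = 1.83×10⁻³
The maximum is for sample Z.

sample Z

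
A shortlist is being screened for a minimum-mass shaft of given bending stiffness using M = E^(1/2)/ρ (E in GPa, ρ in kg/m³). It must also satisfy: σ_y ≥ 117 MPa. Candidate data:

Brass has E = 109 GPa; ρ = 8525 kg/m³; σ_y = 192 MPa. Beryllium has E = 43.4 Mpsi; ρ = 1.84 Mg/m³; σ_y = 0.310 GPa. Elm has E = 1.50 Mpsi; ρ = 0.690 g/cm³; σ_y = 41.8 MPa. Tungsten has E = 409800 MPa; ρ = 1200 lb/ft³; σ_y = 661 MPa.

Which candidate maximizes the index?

Screen on constraints: σ_y ≥ 117 MPa. Survivors: brass, beryllium, tungsten.
Normalizing units and computing the index:
  brass: E = 109.0 GPa, ρ = 8525 kg/m³
  beryllium: E = 299.2 GPa, ρ = 1840 kg/m³
  tungsten: E = 409.8 GPa, ρ = 19220 kg/m³
  beryllium: M = 9.40×10⁻³
  brass: M = 1.22×10⁻³
  tungsten: M = 1.05×10⁻³
Beryllium has the largest M.

beryllium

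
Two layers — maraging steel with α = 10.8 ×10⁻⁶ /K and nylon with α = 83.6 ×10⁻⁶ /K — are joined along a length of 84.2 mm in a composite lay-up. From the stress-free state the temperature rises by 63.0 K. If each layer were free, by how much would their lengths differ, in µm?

386 µm

Δα = |10.8 − 83.6|×10⁻⁶/K = 72.8×10⁻⁶/K.
ΔL_mismatch = Δα·L·ΔT = 72.8×10⁻⁶ × 84.2 mm × 63.0 K = 386 µm.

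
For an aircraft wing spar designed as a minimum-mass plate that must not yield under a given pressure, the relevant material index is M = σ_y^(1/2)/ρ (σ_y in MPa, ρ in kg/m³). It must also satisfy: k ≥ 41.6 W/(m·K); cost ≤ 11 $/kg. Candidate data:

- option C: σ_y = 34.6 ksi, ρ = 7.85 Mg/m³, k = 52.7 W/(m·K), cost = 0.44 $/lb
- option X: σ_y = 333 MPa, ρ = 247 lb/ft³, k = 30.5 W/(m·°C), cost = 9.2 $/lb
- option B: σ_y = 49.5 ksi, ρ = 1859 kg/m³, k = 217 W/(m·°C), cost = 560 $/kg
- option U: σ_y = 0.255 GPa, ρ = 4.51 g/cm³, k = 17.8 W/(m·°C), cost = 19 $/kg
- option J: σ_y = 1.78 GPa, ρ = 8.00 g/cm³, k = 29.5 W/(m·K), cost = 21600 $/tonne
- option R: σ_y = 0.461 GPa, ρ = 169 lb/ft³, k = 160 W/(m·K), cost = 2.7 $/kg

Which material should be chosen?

option R

Screen on constraints: k ≥ 41.6 W/(m·K); cost ≤ 11 $/kg. Survivors: option C, option R.
Normalizing units and computing the index:
  option C: σ_y = 238.6 MPa, ρ = 7850 kg/m³
  option R: σ_y = 461.0 MPa, ρ = 2707 kg/m³
  option R: M = 7.93×10⁻³
  option C: M = 1.97×10⁻³
Option R has the largest M.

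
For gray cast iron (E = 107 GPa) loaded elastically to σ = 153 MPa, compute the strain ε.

ε = σ/E = 153 / 107000 = 1.43×10⁻³.

1.43×10⁻³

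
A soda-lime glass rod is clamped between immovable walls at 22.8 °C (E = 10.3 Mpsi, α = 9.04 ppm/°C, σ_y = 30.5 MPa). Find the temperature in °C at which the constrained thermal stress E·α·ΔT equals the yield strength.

70.3 °C

E = 10.3 Mpsi = 71.02 GPa.
E·α·ΔT = 30.50 MPa ⇒ ΔT = 30.50 / (71.02×10³ × 9.04×10⁻⁶) = 47.51 K.
T = 22.8 + 47.51 = 70.31 °C.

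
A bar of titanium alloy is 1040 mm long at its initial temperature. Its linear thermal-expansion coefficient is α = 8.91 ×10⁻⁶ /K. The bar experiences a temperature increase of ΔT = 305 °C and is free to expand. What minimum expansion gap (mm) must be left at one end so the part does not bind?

2.83 mm

ΔL = α·L₀·ΔT = 8.91×10⁻⁶ × 1040 mm × 305.0 K = 2.83 mm.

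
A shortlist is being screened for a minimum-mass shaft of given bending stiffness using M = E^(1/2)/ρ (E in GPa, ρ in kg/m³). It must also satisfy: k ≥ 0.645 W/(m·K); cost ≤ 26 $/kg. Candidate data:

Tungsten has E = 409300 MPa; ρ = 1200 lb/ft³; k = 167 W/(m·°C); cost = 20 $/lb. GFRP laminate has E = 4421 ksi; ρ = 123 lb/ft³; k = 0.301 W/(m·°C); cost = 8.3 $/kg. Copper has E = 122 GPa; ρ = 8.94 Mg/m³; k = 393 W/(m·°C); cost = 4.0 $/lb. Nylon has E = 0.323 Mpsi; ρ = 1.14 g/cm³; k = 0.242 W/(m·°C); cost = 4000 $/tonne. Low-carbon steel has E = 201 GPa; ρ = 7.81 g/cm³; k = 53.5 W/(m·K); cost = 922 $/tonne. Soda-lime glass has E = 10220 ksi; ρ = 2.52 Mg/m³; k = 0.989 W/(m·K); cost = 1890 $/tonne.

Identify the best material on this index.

soda-lime glass

Screen on constraints: k ≥ 0.645 W/(m·K); cost ≤ 26 $/kg. Survivors: copper, low-carbon steel, soda-lime glass.
Putting every candidate on a common basis:
  copper: E = 122.0 GPa, ρ = 8940 kg/m³
  low-carbon steel: E = 201.0 GPa, ρ = 7810 kg/m³
  soda-lime glass: E = 70.46 GPa, ρ = 2520 kg/m³
  soda-lime glass: M = 3.33×10⁻³
  low-carbon steel: M = 1.82×10⁻³
  copper: M = 1.24×10⁻³
Soda-lime glass has the largest M.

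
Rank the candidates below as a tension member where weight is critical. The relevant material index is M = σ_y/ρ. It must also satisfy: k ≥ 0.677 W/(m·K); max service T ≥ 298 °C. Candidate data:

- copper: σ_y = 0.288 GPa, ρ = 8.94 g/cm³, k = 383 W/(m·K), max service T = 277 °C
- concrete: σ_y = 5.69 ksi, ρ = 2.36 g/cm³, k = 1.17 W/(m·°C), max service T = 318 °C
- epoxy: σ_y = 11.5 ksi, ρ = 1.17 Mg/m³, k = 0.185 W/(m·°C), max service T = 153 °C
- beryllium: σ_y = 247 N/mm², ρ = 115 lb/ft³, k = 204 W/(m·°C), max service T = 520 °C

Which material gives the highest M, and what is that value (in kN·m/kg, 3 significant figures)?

beryllium, M = 134 kN·m/kg

Screen on constraints: k ≥ 0.677 W/(m·K); max service T ≥ 298 °C. Survivors: concrete, beryllium.
In SI units:
  concrete: σ_y = 39.23 MPa, ρ = 2360 kg/m³
  beryllium: σ_y = 247.0 MPa, ρ = 1842 kg/m³
  beryllium: M = 134 kN·m/kg
  concrete: M = 16.6 kN·m/kg
Beryllium has the largest M.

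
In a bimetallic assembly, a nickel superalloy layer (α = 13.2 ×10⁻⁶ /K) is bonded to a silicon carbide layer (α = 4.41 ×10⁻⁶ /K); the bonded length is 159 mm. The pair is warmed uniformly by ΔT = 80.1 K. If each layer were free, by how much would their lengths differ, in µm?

Δα = |13.2 − 4.41|×10⁻⁶/K = 8.79×10⁻⁶/K.
ΔL_mismatch = Δα·L·ΔT = 8.79×10⁻⁶ × 159.0 mm × 80.1 K = 112 µm.

112 µm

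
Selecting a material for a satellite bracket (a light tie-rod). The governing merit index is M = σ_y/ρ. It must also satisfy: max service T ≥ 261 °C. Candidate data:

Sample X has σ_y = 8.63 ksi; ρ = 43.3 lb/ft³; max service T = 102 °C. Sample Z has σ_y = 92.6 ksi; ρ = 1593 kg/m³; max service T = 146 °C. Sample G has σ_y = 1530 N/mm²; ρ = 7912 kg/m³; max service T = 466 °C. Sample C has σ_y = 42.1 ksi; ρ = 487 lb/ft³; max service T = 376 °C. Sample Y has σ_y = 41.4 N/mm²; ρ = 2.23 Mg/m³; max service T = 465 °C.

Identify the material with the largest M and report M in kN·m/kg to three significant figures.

sample G, M = 193 kN·m/kg

Screen on constraints: max service T ≥ 261 °C. Survivors: sample G, sample C, sample Y.
Normalizing units and computing the index:
  sample G: σ_y = 1530 MPa, ρ = 7912 kg/m³
  sample C: σ_y = 290.3 MPa, ρ = 7801 kg/m³
  sample Y: σ_y = 41.40 MPa, ρ = 2230 kg/m³
  sample G: M = 193 kN·m/kg
  sample C: M = 37.2 kN·m/kg
  sample Y: M = 18.6 kN·m/kg
The maximum is for sample G.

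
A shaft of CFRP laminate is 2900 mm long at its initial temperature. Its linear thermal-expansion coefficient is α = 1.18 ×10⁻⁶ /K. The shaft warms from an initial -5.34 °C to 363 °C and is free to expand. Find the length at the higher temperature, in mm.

2901.3 mm

ΔT = 363 − (-5.34) = 368.3 K.
ΔL = α·L₀·ΔT = 1.18×10⁻⁶ × 2900 mm × 368.3 K = 1.26 mm.
L = L₀ + ΔL = 2900 + 1.26 = 2901.3 mm.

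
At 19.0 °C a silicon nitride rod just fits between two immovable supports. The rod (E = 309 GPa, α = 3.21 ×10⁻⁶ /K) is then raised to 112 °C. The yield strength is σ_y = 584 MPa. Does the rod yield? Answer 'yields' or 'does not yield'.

does not yield

ΔT = 93.00 K. Constrained thermal stress σ = E·α·ΔT = 309.0×10³ MPa × 3.21×10⁻⁶ × 93.00 = 92.2 MPa (compressive).
Compare to σ_y = 584 MPa: σ < σ_y, so it does not yield.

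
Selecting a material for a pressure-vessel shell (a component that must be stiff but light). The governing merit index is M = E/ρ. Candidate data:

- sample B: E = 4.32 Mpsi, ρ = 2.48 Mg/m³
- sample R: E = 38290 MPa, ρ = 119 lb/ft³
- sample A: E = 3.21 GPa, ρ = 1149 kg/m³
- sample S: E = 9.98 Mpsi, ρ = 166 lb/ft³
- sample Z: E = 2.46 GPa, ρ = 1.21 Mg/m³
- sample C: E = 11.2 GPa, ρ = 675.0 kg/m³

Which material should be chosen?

sample S

After converting to SI:
  sample B: E = 29.79 GPa, ρ = 2480 kg/m³
  sample R: E = 38.29 GPa, ρ = 1906 kg/m³
  sample A: E = 3.210 GPa, ρ = 1149 kg/m³
  sample S: E = 68.81 GPa, ρ = 2659 kg/m³
  sample Z: E = 2.460 GPa, ρ = 1210 kg/m³
  sample C: E = 11.20 GPa, ρ = 675.0 kg/m³
  sample S: M = 25.9 MN·m/kg
  sample R: M = 20.1 MN·m/kg
  sample C: M = 16.6 MN·m/kg
  sample B: M = 12.0 MN·m/kg
  sample A: M = 2.79 MN·m/kg
  sample Z: M = 2.03 MN·m/kg
Sample S has the largest M.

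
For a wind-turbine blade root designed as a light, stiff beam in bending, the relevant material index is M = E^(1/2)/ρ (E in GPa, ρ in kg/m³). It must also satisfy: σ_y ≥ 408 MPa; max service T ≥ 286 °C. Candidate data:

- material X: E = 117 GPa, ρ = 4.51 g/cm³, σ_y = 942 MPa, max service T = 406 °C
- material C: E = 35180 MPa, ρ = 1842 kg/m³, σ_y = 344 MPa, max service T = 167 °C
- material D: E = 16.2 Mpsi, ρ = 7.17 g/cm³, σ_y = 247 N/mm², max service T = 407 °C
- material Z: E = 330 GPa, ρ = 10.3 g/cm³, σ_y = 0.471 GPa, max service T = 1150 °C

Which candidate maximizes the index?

Screen on constraints: σ_y ≥ 408 MPa; max service T ≥ 286 °C. Survivors: material X, material Z.
Convert each candidate to consistent units, then evaluate M:
  material X: E = 117.0 GPa, ρ = 4510 kg/m³
  material Z: E = 330.0 GPa, ρ = 10300 kg/m³
  material X: M = 2.40×10⁻³
  material Z: M = 1.76×10⁻³
The maximum is for material X.

material X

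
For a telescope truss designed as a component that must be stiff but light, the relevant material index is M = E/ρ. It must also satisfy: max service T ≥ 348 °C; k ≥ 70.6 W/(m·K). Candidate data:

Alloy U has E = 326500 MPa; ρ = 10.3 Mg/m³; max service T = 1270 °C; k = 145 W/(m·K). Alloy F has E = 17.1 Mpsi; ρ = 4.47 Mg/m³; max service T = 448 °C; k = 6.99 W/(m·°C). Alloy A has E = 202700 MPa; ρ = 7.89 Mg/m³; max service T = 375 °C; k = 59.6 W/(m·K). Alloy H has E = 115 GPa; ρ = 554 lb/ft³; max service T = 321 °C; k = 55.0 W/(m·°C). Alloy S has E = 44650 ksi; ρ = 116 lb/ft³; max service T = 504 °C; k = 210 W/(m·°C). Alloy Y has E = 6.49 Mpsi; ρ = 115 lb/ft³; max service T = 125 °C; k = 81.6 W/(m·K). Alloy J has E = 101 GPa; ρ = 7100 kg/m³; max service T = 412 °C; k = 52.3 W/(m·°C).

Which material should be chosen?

Screen on constraints: max service T ≥ 348 °C; k ≥ 70.6 W/(m·K). Survivors: alloy U, alloy S.
Normalizing units and computing the index:
  alloy U: E = 326.5 GPa, ρ = 10300 kg/m³
  alloy S: E = 307.9 GPa, ρ = 1858 kg/m³
  alloy S: M = 166 MN·m/kg
  alloy U: M = 31.7 MN·m/kg
Alloy S ranks first.

alloy S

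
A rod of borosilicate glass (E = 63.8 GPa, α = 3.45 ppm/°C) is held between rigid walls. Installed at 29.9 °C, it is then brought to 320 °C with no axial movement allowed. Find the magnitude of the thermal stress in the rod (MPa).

ΔT = 290.1 K. Constrained thermal stress σ = E·α·ΔT = 63.80×10³ MPa × 3.45×10⁻⁶ × 290.1 = 63.9 MPa (compressive).

63.9 MPa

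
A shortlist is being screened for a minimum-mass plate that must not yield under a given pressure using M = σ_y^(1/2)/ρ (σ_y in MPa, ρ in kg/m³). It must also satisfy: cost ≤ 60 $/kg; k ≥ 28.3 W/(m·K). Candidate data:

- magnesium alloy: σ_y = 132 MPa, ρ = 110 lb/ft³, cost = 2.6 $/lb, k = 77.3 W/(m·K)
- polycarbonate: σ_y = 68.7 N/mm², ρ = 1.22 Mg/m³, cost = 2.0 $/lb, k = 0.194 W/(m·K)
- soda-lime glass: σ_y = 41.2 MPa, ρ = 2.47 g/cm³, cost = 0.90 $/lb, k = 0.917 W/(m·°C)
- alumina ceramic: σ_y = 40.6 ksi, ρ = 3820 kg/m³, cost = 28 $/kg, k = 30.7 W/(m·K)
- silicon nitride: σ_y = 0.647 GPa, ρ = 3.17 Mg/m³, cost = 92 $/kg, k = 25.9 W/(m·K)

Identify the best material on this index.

magnesium alloy

Screen on constraints: cost ≤ 60 $/kg; k ≥ 28.3 W/(m·K). Survivors: magnesium alloy, alumina ceramic.
Putting every candidate on a common basis:
  magnesium alloy: σ_y = 132.0 MPa, ρ = 1762 kg/m³
  alumina ceramic: σ_y = 279.9 MPa, ρ = 3820 kg/m³
  magnesium alloy: M = 6.52×10⁻³
  alumina ceramic: M = 4.38×10⁻³
Magnesium alloy ranks first.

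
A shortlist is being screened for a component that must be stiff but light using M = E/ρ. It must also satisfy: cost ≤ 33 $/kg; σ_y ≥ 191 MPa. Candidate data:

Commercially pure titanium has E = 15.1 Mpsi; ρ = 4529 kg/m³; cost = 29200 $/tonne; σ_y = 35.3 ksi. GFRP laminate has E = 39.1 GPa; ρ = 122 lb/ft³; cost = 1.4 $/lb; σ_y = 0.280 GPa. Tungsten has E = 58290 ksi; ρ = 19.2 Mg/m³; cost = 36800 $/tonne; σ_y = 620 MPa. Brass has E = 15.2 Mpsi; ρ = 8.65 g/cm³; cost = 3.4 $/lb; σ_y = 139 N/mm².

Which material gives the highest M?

Screen on constraints: cost ≤ 33 $/kg; σ_y ≥ 191 MPa. Survivors: commercially pure titanium, GFRP laminate.
In SI units:
  commercially pure titanium: E = 104.1 GPa, ρ = 4529 kg/m³
  GFRP laminate: E = 39.10 GPa, ρ = 1954 kg/m³
  commercially pure titanium: M = 23.0 MN·m/kg
  GFRP laminate: M = 20.0 MN·m/kg
Commercially pure titanium ranks first.

commercially pure titanium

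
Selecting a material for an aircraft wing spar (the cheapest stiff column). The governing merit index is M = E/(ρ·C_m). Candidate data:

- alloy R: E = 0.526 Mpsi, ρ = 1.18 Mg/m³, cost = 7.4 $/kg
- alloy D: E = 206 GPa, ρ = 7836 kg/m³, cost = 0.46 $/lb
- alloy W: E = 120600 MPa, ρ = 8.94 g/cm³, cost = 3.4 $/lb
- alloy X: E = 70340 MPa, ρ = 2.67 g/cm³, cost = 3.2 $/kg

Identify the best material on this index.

alloy D

After converting to SI:
  alloy R: E = 3.627 GPa, ρ = 1180 kg/m³, cost = 7.400 $/kg
  alloy D: E = 206.0 GPa, ρ = 7836 kg/m³, cost = 1.014 $/kg
  alloy W: E = 120.6 GPa, ρ = 8940 kg/m³, cost = 7.496 $/kg
  alloy X: E = 70.34 GPa, ρ = 2670 kg/m³, cost = 3.200 $/kg
  alloy D: M = 25.9 MN·m per $
  alloy X: M = 8.23 MN·m per $
  alloy W: M = 1.80 MN·m per $
  alloy R: M = 0.415 MN·m per $
The maximum is for alloy D.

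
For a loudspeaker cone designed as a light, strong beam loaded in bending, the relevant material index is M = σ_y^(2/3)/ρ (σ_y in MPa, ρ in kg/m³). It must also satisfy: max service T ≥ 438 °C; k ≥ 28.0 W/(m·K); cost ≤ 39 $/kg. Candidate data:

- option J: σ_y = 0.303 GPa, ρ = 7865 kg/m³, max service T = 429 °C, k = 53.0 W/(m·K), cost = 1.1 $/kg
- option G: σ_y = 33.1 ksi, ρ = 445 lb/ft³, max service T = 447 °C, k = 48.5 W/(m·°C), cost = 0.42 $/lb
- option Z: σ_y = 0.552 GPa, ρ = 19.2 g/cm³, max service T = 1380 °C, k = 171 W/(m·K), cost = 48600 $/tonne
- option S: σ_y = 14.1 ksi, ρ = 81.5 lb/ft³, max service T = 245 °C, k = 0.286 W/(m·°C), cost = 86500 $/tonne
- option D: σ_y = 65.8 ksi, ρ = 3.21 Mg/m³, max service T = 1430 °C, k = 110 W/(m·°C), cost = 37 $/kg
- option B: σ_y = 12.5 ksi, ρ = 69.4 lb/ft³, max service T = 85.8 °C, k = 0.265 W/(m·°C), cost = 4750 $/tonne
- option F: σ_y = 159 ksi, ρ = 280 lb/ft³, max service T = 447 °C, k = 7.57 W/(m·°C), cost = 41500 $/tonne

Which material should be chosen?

Screen on constraints: max service T ≥ 438 °C; k ≥ 28.0 W/(m·K); cost ≤ 39 $/kg. Survivors: option G, option D.
Normalizing units and computing the index:
  option G: σ_y = 228.2 MPa, ρ = 7128 kg/m³
  option D: σ_y = 453.7 MPa, ρ = 3210 kg/m³
  option D: M = 18.4×10⁻³
  option G: M = 5.24×10⁻³
The maximum is for option D.

option D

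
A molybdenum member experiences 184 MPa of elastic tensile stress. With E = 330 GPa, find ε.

5.58×10⁻⁴

ε = σ/E = 184 / 330000 = 5.58×10⁻⁴.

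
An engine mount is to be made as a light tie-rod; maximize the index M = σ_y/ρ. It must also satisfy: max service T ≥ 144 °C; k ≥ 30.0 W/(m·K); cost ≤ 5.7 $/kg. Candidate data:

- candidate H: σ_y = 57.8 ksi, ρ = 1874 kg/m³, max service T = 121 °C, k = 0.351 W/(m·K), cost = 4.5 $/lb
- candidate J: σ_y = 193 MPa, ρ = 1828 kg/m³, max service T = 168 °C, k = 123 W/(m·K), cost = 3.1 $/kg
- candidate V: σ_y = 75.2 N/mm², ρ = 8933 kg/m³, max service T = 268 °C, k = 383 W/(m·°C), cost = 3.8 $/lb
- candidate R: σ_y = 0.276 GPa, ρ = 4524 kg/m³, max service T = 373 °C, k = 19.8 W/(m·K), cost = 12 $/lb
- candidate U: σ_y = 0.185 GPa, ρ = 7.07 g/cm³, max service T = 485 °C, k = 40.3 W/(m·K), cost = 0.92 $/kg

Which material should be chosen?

candidate J

Screen on constraints: max service T ≥ 144 °C; k ≥ 30.0 W/(m·K); cost ≤ 5.7 $/kg. Survivors: candidate J, candidate U.
In SI units:
  candidate J: σ_y = 193.0 MPa, ρ = 1828 kg/m³
  candidate U: σ_y = 185.0 MPa, ρ = 7070 kg/m³
  candidate J: M = 106 kN·m/kg
  candidate U: M = 26.2 kN·m/kg
Highest index: candidate J.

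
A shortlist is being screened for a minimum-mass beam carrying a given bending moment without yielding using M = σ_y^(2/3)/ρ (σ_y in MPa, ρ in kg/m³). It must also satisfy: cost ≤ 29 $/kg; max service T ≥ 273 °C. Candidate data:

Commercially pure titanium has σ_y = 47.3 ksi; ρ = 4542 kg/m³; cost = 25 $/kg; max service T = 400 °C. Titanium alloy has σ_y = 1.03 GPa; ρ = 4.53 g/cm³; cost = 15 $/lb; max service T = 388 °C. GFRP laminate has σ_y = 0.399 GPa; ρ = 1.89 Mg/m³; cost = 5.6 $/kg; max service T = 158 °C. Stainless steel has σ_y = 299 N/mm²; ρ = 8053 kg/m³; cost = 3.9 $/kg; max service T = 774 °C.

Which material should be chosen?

commercially pure titanium

Screen on constraints: cost ≤ 29 $/kg; max service T ≥ 273 °C. Survivors: commercially pure titanium, stainless steel.
After converting to SI:
  commercially pure titanium: σ_y = 326.1 MPa, ρ = 4542 kg/m³
  stainless steel: σ_y = 299.0 MPa, ρ = 8053 kg/m³
  commercially pure titanium: M = 10.4×10⁻³
  stainless steel: M = 5.55×10⁻³
The maximum is for commercially pure titanium.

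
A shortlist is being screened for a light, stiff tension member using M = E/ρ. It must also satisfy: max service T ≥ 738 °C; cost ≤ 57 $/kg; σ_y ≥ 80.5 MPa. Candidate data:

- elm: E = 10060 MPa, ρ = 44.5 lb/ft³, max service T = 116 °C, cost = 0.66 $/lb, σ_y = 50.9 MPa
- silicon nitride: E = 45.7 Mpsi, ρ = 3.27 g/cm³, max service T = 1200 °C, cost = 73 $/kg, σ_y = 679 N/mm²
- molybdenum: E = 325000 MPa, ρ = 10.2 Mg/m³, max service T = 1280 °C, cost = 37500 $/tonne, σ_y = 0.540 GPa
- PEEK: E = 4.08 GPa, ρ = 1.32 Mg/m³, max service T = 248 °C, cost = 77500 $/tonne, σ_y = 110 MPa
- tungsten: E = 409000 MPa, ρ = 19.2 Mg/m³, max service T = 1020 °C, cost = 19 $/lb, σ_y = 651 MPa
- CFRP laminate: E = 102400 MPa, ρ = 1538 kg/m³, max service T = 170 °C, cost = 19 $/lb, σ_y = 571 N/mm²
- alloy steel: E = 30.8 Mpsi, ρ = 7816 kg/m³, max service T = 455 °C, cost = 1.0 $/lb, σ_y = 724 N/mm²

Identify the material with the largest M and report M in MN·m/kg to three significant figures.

Screen on constraints: max service T ≥ 738 °C; cost ≤ 57 $/kg; σ_y ≥ 80.5 MPa. Survivors: molybdenum, tungsten.
In SI units:
  molybdenum: E = 325.0 GPa, ρ = 10200 kg/m³
  tungsten: E = 409.0 GPa, ρ = 19200 kg/m³
  molybdenum: M = 31.9 MN·m/kg
  tungsten: M = 21.3 MN·m/kg
Molybdenum ranks first.

molybdenum, M = 31.9 MN·m/kg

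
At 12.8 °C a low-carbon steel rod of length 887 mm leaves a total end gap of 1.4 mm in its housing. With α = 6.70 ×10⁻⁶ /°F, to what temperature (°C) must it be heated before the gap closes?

144 °C

α = 6.70×10⁻⁶/°F × 9/5 = 12.1×10⁻⁶/K.
α·L₀·ΔT = 1.4 mm ⇒ ΔT = 1.4 / (12.1×10⁻⁶ × 887.0) = 130.9 K.
T = 12.8 + 130.9 = 143.7 °C.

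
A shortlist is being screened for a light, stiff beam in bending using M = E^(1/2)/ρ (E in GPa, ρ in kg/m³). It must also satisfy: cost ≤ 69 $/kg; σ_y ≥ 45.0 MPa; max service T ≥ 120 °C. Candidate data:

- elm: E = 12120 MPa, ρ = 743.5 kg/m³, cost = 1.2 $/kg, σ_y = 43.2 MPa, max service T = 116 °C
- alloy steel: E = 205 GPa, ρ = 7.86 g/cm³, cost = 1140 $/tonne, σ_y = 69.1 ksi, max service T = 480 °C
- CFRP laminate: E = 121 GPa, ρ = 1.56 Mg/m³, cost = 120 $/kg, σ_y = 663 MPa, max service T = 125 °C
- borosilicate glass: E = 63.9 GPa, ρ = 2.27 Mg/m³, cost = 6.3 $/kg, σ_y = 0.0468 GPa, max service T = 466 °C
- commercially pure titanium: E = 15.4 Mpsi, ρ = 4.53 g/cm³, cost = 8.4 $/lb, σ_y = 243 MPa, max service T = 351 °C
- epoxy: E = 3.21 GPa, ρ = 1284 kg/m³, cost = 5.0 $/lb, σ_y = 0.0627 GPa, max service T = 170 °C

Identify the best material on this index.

borosilicate glass

Screen on constraints: cost ≤ 69 $/kg; σ_y ≥ 45.0 MPa; max service T ≥ 120 °C. Survivors: alloy steel, borosilicate glass, commercially pure titanium, epoxy.
Convert each candidate to consistent units, then evaluate M:
  alloy steel: E = 205.0 GPa, ρ = 7860 kg/m³
  borosilicate glass: E = 63.90 GPa, ρ = 2270 kg/m³
  commercially pure titanium: E = 106.2 GPa, ρ = 4530 kg/m³
  epoxy: E = 3.210 GPa, ρ = 1284 kg/m³
  borosilicate glass: M = 3.52×10⁻³
  commercially pure titanium: M = 2.27×10⁻³
  alloy steel: M = 1.82×10⁻³
  epoxy: M = 1.40×10⁻³
Borosilicate glass ranks first.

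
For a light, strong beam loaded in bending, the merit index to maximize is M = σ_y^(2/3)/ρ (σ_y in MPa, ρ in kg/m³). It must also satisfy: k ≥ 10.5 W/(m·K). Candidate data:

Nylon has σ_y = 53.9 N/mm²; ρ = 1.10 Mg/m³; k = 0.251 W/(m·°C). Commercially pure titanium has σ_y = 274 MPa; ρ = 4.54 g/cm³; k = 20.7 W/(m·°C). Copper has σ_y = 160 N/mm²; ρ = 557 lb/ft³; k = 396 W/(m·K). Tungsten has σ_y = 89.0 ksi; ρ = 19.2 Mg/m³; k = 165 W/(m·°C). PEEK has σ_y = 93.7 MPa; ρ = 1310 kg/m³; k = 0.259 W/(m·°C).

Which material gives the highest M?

Screen on constraints: k ≥ 10.5 W/(m·K). Survivors: commercially pure titanium, copper, tungsten.
Putting every candidate on a common basis:
  commercially pure titanium: σ_y = 274.0 MPa, ρ = 4540 kg/m³
  copper: σ_y = 160.0 MPa, ρ = 8922 kg/m³
  tungsten: σ_y = 613.6 MPa, ρ = 19200 kg/m³
  commercially pure titanium: M = 9.29×10⁻³
  tungsten: M = 3.76×10⁻³
  copper: M = 3.30×10⁻³
The maximum is for commercially pure titanium.

commercially pure titanium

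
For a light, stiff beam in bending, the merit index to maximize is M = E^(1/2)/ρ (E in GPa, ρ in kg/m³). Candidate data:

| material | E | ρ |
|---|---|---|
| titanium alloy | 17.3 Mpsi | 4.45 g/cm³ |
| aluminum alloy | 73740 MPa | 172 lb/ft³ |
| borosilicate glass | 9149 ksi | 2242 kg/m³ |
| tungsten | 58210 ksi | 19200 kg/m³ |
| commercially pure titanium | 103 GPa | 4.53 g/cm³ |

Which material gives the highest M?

borosilicate glass

Convert each candidate to consistent units, then evaluate M:
  titanium alloy: E = 119.3 GPa, ρ = 4450 kg/m³
  aluminum alloy: E = 73.74 GPa, ρ = 2755 kg/m³
  borosilicate glass: E = 63.08 GPa, ρ = 2242 kg/m³
  tungsten: E = 401.3 GPa, ρ = 19200 kg/m³
  commercially pure titanium: E = 103.0 GPa, ρ = 4530 kg/m³
  borosilicate glass: M = 3.54×10⁻³
  aluminum alloy: M = 3.12×10⁻³
  titanium alloy: M = 2.45×10⁻³
  commercially pure titanium: M = 2.24×10⁻³
  tungsten: M = 1.04×10⁻³
Highest index: borosilicate glass.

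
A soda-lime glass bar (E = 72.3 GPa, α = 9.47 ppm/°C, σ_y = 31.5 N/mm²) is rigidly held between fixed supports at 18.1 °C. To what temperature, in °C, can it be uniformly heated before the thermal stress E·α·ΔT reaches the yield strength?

64.1 °C

σ_y = 31.5 N/mm² = 31.50 MPa.
E·α·ΔT = 31.50 MPa ⇒ ΔT = 31.50 / (72.30×10³ × 9.47×10⁻⁶) = 46.01 K.
T = 18.1 + 46.01 = 64.11 °C.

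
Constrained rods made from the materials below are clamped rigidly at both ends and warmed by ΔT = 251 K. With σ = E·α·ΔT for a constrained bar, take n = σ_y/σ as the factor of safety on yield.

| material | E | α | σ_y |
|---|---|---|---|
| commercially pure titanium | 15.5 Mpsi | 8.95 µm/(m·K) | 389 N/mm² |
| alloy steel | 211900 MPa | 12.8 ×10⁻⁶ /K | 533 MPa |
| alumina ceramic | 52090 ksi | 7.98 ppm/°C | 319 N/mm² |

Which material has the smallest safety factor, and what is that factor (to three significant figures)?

With everything in SI (GPa, ×10⁻⁶/K, MPa):
  commercially pure titanium: E = 106.9, α = 8.95, σ_y = 389.0 → σ = 240 MPa, n = 1.62
  alloy steel: E = 211.9, α = 12.8, σ_y = 533.0 → σ = 681 MPa, n = 0.783
  alumina ceramic: E = 359.1, α = 7.98, σ_y = 319.0 → σ = 719 MPa, n = 0.443
Smallest n: alumina ceramic with n = 0.443.

alumina ceramic, n = 0.443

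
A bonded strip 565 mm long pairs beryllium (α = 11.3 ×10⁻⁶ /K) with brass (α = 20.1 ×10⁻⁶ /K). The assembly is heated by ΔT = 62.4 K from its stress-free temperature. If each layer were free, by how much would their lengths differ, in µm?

310 µm

Δα = |11.3 − 20.1|×10⁻⁶/K = 8.80×10⁻⁶/K.
ΔL_mismatch = Δα·L·ΔT = 8.80×10⁻⁶ × 565.0 mm × 62.4 K = 310 µm.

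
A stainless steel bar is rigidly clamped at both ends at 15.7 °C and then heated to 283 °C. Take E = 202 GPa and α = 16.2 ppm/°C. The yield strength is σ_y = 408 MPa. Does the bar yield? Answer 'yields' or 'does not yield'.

yields

ΔT = 267.3 K. Constrained thermal stress σ = E·α·ΔT = 202.0×10³ MPa × 16.2×10⁻⁶ × 267.3 = 875 MPa (compressive).
Compare to σ_y = 408 MPa: σ ≥ σ_y, so it yields.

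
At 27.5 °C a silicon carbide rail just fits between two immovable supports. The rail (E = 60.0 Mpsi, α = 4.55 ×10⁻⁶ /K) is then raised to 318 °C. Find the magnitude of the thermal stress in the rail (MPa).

E = 60.0 Mpsi = 413.7 GPa.
ΔT = 290.5 K. Constrained thermal stress σ = E·α·ΔT = 413.7×10³ MPa × 4.55×10⁻⁶ × 290.5 = 547 MPa (compressive).

547 MPa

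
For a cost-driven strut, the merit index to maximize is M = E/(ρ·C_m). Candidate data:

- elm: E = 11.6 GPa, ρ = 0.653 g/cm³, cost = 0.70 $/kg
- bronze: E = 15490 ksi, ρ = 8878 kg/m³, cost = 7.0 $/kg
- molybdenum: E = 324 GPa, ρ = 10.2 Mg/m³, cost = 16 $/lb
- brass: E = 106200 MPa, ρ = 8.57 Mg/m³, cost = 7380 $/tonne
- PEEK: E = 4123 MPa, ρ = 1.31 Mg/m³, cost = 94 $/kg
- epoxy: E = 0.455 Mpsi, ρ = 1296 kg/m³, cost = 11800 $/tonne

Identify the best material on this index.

elm

Putting every candidate on a common basis:
  elm: E = 11.60 GPa, ρ = 653.0 kg/m³, cost = 0.7000 $/kg
  bronze: E = 106.8 GPa, ρ = 8878 kg/m³, cost = 7.000 $/kg
  molybdenum: E = 324.0 GPa, ρ = 10200 kg/m³, cost = 35.27 $/kg
  brass: E = 106.2 GPa, ρ = 8570 kg/m³, cost = 7.380 $/kg
  PEEK: E = 4.123 GPa, ρ = 1310 kg/m³, cost = 94.00 $/kg
  epoxy: E = 3.137 GPa, ρ = 1296 kg/m³, cost = 11.80 $/kg
  elm: M = 25.4 MN·m per $
  bronze: M = 1.72 MN·m per $
  brass: M = 1.68 MN·m per $
  molybdenum: M = 0.901 MN·m per $
  epoxy: M = 0.205 MN·m per $
  PEEK: M = 0.0335 MN·m per $
The maximum is for elm.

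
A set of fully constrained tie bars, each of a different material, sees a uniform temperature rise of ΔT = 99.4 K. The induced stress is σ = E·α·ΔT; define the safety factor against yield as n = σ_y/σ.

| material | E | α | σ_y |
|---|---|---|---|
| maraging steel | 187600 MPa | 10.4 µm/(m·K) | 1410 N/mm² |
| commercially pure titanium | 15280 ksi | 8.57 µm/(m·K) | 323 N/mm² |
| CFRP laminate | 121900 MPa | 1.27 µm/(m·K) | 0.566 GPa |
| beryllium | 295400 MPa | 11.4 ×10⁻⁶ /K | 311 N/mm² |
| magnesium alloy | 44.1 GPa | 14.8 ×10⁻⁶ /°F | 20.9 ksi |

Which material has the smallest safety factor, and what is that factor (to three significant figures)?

beryllium, n = 0.929

Per material, after unit conversion:
  maraging steel: E = 187.6, α = 10.4, σ_y = 1410 → σ = 194 MPa, n = 7.27
  commercially pure titanium: E = 105.4, α = 8.57, σ_y = 323.0 → σ = 89.7 MPa, n = 3.60
  CFRP laminate: E = 121.9, α = 1.27, σ_y = 566.0 → σ = 15.4 MPa, n = 36.8
  beryllium: E = 295.4, α = 11.4, σ_y = 311.0 → σ = 335 MPa, n = 0.929
  magnesium alloy: E = 44.10, α = 26.6, σ_y = 144.1 → σ = 117 MPa, n = 1.23
The minimum is beryllium at n = 0.929.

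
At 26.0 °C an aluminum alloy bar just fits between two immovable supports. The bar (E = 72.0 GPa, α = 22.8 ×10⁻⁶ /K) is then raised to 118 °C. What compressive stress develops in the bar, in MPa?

ΔT = 92.00 K. Constrained thermal stress σ = E·α·ΔT = 72.00×10³ MPa × 22.8×10⁻⁶ × 92.00 = 151 MPa (compressive).

151 MPa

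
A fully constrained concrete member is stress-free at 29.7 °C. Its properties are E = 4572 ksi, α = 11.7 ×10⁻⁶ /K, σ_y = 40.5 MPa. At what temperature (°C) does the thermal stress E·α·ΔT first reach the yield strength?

E = 4572 ksi = 31.52 GPa.
E·α·ΔT = 40.50 MPa ⇒ ΔT = 40.50 / (31.52×10³ × 11.7×10⁻⁶) = 109.8 K.
T = 29.7 + 109.8 = 139.5 °C.

140 °C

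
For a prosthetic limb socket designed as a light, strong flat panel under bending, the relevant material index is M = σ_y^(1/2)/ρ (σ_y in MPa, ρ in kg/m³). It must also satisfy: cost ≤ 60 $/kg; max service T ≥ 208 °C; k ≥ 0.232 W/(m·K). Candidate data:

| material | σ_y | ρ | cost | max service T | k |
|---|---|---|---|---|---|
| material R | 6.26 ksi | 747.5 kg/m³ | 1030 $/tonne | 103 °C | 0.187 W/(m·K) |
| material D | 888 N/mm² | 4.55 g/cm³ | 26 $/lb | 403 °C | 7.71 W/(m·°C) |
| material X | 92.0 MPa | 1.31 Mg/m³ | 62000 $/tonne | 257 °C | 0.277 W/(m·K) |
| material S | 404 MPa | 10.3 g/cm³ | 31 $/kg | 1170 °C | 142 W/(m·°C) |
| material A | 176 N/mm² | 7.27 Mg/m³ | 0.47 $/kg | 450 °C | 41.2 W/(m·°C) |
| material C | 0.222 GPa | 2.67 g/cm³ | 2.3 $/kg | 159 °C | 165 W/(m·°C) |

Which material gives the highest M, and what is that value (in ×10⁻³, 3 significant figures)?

material D, M = 6.55×10⁻³

Screen on constraints: cost ≤ 60 $/kg; max service T ≥ 208 °C; k ≥ 0.232 W/(m·K). Survivors: material D, material S, material A.
Convert each candidate to consistent units, then evaluate M:
  material D: σ_y = 888.0 MPa, ρ = 4550 kg/m³
  material S: σ_y = 404.0 MPa, ρ = 10300 kg/m³
  material A: σ_y = 176.0 MPa, ρ = 7270 kg/m³
  material D: M = 6.55×10⁻³
  material S: M = 1.95×10⁻³
  material A: M = 1.82×10⁻³
Material D has the largest M.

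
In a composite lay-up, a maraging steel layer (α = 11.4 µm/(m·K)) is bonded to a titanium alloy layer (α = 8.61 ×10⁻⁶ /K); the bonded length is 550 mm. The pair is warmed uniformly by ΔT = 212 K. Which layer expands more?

α(maraging steel) = 11.4×10⁻⁶/K vs α(titanium alloy) = 8.61×10⁻⁶/K.
Higher α expands more for the same ΔT: maraging steel.

maraging steel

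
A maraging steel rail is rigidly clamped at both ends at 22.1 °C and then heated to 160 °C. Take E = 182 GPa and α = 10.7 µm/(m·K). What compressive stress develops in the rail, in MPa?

269 MPa

ΔT = 137.9 K. Constrained thermal stress σ = E·α·ΔT = 182.0×10³ MPa × 10.7×10⁻⁶ × 137.9 = 269 MPa (compressive).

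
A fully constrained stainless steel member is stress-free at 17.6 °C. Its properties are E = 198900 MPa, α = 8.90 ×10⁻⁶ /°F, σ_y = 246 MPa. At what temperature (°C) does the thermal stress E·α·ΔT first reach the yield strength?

E = 198900 MPa = 198.9 GPa.
α = 8.90×10⁻⁶/°F × 9/5 = 16.0×10⁻⁶/K.
E·α·ΔT = 246.0 MPa ⇒ ΔT = 246.0 / (198.9×10³ × 16.0×10⁻⁶) = 77.20 K.
T = 17.6 + 77.20 = 94.80 °C.

94.8 °C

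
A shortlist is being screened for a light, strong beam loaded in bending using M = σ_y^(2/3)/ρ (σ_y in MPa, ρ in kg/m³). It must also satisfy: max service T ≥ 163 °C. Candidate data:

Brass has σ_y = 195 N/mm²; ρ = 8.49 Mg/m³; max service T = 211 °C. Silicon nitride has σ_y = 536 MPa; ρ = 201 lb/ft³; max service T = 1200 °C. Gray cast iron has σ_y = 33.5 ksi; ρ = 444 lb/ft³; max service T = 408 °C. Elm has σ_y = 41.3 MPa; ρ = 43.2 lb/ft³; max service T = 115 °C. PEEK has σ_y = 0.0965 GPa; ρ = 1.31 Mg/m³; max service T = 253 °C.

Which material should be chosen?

silicon nitride

Screen on constraints: max service T ≥ 163 °C. Survivors: brass, silicon nitride, gray cast iron, PEEK.
Putting every candidate on a common basis:
  brass: σ_y = 195.0 MPa, ρ = 8490 kg/m³
  silicon nitride: σ_y = 536.0 MPa, ρ = 3220 kg/m³
  gray cast iron: σ_y = 231.0 MPa, ρ = 7112 kg/m³
  PEEK: σ_y = 96.50 MPa, ρ = 1310 kg/m³
  silicon nitride: M = 20.5×10⁻³
  PEEK: M = 16.1×10⁻³
  gray cast iron: M = 5.29×10⁻³
  brass: M = 3.96×10⁻³
Highest index: silicon nitride.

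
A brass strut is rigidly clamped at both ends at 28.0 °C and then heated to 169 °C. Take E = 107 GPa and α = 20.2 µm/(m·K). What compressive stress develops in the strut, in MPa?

ΔT = 141.0 K. Constrained thermal stress σ = E·α·ΔT = 107.0×10³ MPa × 20.2×10⁻⁶ × 141.0 = 305 MPa (compressive).

305 MPa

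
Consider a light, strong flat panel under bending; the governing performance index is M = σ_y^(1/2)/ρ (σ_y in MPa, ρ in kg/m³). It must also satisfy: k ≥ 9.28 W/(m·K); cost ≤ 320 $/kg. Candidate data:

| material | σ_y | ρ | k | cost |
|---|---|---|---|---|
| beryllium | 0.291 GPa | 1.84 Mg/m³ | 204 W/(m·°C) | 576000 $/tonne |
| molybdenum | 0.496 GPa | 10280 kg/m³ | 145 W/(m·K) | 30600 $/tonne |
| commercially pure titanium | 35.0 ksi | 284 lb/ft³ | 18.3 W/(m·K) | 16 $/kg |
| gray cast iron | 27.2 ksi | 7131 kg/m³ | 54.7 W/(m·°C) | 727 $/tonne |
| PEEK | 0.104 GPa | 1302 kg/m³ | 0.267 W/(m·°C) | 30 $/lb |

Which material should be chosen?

Screen on constraints: k ≥ 9.28 W/(m·K); cost ≤ 320 $/kg. Survivors: molybdenum, commercially pure titanium, gray cast iron.
Normalizing units and computing the index:
  molybdenum: σ_y = 496.0 MPa, ρ = 10280 kg/m³
  commercially pure titanium: σ_y = 241.3 MPa, ρ = 4549 kg/m³
  gray cast iron: σ_y = 187.5 MPa, ρ = 7131 kg/m³
  commercially pure titanium: M = 3.41×10⁻³
  molybdenum: M = 2.17×10⁻³
  gray cast iron: M = 1.92×10⁻³
Highest index: commercially pure titanium.

commercially pure titanium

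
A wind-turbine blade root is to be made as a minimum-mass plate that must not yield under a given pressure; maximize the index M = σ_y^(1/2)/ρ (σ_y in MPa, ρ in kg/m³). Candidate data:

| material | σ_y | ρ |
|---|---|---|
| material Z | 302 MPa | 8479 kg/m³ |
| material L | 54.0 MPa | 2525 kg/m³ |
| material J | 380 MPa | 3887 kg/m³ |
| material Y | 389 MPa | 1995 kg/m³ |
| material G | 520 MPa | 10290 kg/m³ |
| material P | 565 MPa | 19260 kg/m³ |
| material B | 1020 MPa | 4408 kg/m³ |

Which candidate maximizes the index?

material Y

Per-candidate index values:
  material Y: M = 9.89×10⁻³
  material B: M = 7.25×10⁻³
  material J: M = 5.02×10⁻³
  material L: M = 2.91×10⁻³
  material G: M = 2.22×10⁻³
  material Z: M = 2.05×10⁻³
  material P: M = 1.23×10⁻³
Material Y has the largest M.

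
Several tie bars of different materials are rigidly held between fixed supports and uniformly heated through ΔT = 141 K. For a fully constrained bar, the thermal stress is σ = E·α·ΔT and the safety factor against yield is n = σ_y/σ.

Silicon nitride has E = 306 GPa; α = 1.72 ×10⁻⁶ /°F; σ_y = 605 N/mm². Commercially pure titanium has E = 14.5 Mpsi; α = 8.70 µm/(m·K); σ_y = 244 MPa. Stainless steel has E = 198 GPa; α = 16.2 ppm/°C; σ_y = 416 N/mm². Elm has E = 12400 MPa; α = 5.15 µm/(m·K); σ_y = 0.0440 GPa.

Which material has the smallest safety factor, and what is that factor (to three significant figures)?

stainless steel, n = 0.920

In consistent units (E in GPa, α in ×10⁻⁶/K, σ_y in MPa):
  silicon nitride: E = 306.0, α = 3.10, σ_y = 605.0 → σ = 134 MPa, n = 4.53
  commercially pure titanium: E = 99.97, α = 8.70, σ_y = 244.0 → σ = 123 MPa, n = 1.99
  stainless steel: E = 198.0, α = 16.2, σ_y = 416.0 → σ = 452 MPa, n = 0.920
  elm: E = 12.40, α = 5.15, σ_y = 44.00 → σ = 9.00 MPa, n = 4.89
The minimum is stainless steel at n = 0.920.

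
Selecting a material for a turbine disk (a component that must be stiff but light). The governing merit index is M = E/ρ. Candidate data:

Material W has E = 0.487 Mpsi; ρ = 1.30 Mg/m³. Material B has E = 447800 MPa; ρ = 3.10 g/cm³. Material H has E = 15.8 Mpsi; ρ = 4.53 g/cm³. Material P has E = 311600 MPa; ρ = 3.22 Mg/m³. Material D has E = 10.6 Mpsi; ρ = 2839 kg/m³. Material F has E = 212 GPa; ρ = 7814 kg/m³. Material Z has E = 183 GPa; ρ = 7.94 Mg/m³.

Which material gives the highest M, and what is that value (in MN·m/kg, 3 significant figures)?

material B, M = 144 MN·m/kg

Convert each candidate to consistent units, then evaluate M:
  material W: E = 3.358 GPa, ρ = 1300 kg/m³
  material B: E = 447.8 GPa, ρ = 3100 kg/m³
  material H: E = 108.9 GPa, ρ = 4530 kg/m³
  material P: E = 311.6 GPa, ρ = 3220 kg/m³
  material D: E = 73.08 GPa, ρ = 2839 kg/m³
  material F: E = 212.0 GPa, ρ = 7814 kg/m³
  material Z: E = 183.0 GPa, ρ = 7940 kg/m³
  material B: M = 144 MN·m/kg
  material P: M = 96.8 MN·m/kg
  material F: M = 27.1 MN·m/kg
  material D: M = 25.7 MN·m/kg
  material H: M = 24.0 MN·m/kg
  material Z: M = 23.0 MN·m/kg
  material W: M = 2.58 MN·m/kg
Highest index: material B.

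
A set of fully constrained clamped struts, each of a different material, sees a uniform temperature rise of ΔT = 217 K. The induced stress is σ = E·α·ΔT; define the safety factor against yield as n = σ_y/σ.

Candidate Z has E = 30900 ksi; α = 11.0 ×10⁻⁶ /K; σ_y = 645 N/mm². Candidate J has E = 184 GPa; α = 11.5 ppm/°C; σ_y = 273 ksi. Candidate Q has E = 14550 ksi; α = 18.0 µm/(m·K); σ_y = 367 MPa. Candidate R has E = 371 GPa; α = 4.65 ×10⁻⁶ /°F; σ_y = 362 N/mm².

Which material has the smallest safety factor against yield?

candidate R

Per material, after unit conversion:
  candidate Z: E = 213.0, α = 11.0, σ_y = 645.0 → σ = 509 MPa, n = 1.27
  candidate J: E = 184.0, α = 11.5, σ_y = 1882 → σ = 459 MPa, n = 4.10
  candidate Q: E = 100.3, α = 18.0, σ_y = 367.0 → σ = 392 MPa, n = 0.937
  candidate R: E = 371.0, α = 8.37, σ_y = 362.0 → σ = 674 MPa, n = 0.537
The minimum is candidate R at n = 0.537.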